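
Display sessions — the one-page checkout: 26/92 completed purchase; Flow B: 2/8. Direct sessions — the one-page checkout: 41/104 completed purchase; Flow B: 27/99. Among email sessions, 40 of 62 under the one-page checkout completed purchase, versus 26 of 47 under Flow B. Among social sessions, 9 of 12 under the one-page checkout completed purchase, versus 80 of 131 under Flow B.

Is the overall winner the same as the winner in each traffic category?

Display: the one-page checkout 26/92 = 28.3%, Flow B 2/8 = 25.0% → the one-page checkout
Direct: the one-page checkout 41/104 = 39.4%, Flow B 27/99 = 27.3% → the one-page checkout
Email: the one-page checkout 40/62 = 64.5%, Flow B 26/47 = 55.3% → the one-page checkout
Social: the one-page checkout 9/12 = 75.0%, Flow B 80/131 = 61.1% → the one-page checkout
Overall: the one-page checkout 116/270 = 43.0%, Flow B 135/285 = 47.4% → Flow B
The one-page checkout wins each traffic group but Flow B wins overall — the comparison reverses. The one-page checkout's sessions skew toward display, which has a lower base rate.

No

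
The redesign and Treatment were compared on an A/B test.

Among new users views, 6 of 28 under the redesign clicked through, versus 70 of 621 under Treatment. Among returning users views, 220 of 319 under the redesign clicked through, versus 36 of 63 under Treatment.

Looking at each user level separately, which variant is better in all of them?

New users: the redesign 6/28 = 21.4%, Treatment 70/621 = 11.3% → the redesign
Returning users: the redesign 220/319 = 69.0%, Treatment 36/63 = 57.1% → the redesign
The redesign has the higher rate in both groups.

the redesign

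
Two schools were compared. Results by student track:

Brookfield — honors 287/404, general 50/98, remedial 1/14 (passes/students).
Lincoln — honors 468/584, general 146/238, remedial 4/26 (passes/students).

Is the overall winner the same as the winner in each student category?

Yes

Honors: Brookfield 287/404 = 71.0%, Lincoln 468/584 = 80.1% → Lincoln
General: Brookfield 50/98 = 51.0%, Lincoln 146/238 = 61.3% → Lincoln
Remedial: Brookfield 1/14 = 7.1%, Lincoln 4/26 = 15.4% → Lincoln
Overall: Brookfield 338/516 = 65.5%, Lincoln 618/848 = 72.9% → Lincoln
Lincoln wins overall and in every student group — no reversal.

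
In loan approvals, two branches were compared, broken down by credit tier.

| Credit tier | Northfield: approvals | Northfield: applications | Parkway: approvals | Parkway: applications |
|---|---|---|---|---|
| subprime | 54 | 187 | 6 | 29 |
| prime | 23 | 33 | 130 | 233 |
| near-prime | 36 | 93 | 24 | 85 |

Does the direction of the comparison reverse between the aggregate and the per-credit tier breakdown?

Yes

Subprime: Northfield 54/187 = 28.9%, Parkway 6/29 = 20.7% → Northfield
Prime: Northfield 23/33 = 69.7%, Parkway 130/233 = 55.8% → Northfield
Near-prime: Northfield 36/93 = 38.7%, Parkway 24/85 = 28.2% → Northfield
Overall: Northfield 113/313 = 36.1%, Parkway 160/347 = 46.1% → Parkway
Northfield wins each credit group but Parkway wins overall — the comparison reverses. Northfield's applications skew toward subprime, which has a lower base rate.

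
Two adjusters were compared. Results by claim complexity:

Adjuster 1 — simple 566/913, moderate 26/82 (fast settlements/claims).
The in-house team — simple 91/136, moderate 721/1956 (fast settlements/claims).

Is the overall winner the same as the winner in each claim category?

No

Simple: Adjuster 1 566/913 = 62.0%, the in-house team 91/136 = 66.9% → the in-house team
Moderate: Adjuster 1 26/82 = 31.7%, the in-house team 721/1956 = 36.9% → the in-house team
Overall: Adjuster 1 592/995 = 59.5%, the in-house team 812/2092 = 38.8% → Adjuster 1
The in-house team wins each claim group but Adjuster 1 wins overall — the comparison reverses. The in-house team's claims skew toward moderate, which has a lower base rate.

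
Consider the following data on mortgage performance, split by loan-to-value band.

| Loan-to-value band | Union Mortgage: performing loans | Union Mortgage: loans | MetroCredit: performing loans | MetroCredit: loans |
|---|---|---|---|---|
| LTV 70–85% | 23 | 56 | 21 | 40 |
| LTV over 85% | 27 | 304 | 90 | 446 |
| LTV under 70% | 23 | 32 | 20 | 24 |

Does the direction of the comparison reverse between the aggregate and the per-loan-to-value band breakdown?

LTV 70–85%: Union Mortgage 23/56 = 41.1%, MetroCredit 21/40 = 52.5% → MetroCredit
LTV over 85%: Union Mortgage 27/304 = 8.9%, MetroCredit 90/446 = 20.2% → MetroCredit
LTV under 70%: Union Mortgage 23/32 = 71.9%, MetroCredit 20/24 = 83.3% → MetroCredit
Overall: Union Mortgage 73/392 = 18.6%, MetroCredit 131/510 = 25.7% → MetroCredit
MetroCredit wins overall and in every loan-to-value group — no reversal.

No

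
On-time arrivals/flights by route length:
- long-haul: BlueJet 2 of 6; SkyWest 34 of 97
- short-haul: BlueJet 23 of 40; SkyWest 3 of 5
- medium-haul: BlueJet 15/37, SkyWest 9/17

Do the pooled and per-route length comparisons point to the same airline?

Long-haul: BlueJet 2/6 = 33.3%, SkyWest 34/97 = 35.1% → SkyWest
Short-haul: BlueJet 23/40 = 57.5%, SkyWest 3/5 = 60.0% → SkyWest
Medium-haul: BlueJet 15/37 = 40.5%, SkyWest 9/17 = 52.9% → SkyWest
Overall: BlueJet 40/83 = 48.2%, SkyWest 46/119 = 38.7% → BlueJet
SkyWest wins each route group but BlueJet wins overall — the comparison reverses. SkyWest's flights skew toward long-haul, which has a lower base rate.

No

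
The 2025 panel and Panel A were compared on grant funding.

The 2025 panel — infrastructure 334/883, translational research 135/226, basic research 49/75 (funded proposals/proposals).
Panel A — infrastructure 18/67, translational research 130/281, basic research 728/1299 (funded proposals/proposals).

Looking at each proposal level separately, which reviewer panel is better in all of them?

Infrastructure: the 2025 panel 334/883 = 37.8%, Panel A 18/67 = 26.9% → the 2025 panel
Translational research: the 2025 panel 135/226 = 59.7%, Panel A 130/281 = 46.3% → the 2025 panel
Basic research: the 2025 panel 49/75 = 65.3%, Panel A 728/1299 = 56.0% → the 2025 panel
The 2025 panel has the higher rate in all 3 groups.

the 2025 panel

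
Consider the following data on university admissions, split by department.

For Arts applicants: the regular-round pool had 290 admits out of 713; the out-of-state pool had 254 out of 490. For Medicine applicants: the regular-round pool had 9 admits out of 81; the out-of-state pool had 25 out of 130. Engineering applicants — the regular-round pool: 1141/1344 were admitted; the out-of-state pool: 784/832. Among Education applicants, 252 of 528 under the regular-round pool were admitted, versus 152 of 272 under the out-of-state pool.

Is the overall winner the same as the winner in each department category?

Yes

Arts: the regular-round pool 290/713 = 40.7%, the out-of-state pool 254/490 = 51.8% → the out-of-state pool
Medicine: the regular-round pool 9/81 = 11.1%, the out-of-state pool 25/130 = 19.2% → the out-of-state pool
Engineering: the regular-round pool 1141/1344 = 84.9%, the out-of-state pool 784/832 = 94.2% → the out-of-state pool
Education: the regular-round pool 252/528 = 47.7%, the out-of-state pool 152/272 = 55.9% → the out-of-state pool
Overall: the regular-round pool 1692/2666 = 63.5%, the out-of-state pool 1215/1724 = 70.5% → the out-of-state pool
The out-of-state pool wins overall and in every department group — no reversal.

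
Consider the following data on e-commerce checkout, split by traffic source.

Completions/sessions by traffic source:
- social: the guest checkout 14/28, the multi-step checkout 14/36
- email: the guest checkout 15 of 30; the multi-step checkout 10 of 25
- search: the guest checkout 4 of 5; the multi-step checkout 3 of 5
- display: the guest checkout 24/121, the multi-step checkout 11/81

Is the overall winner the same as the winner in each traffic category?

Yes

Social: the guest checkout 14/28 = 50.0%, the multi-step checkout 14/36 = 38.9% → the guest checkout
Email: the guest checkout 15/30 = 50.0%, the multi-step checkout 10/25 = 40.0% → the guest checkout
Search: the guest checkout 4/5 = 80.0%, the multi-step checkout 3/5 = 60.0% → the guest checkout
Display: the guest checkout 24/121 = 19.8%, the multi-step checkout 11/81 = 13.6% → the guest checkout
Overall: the guest checkout 57/184 = 31.0%, the multi-step checkout 38/147 = 25.9% → the guest checkout
The guest checkout wins overall and in every traffic group — no reversal.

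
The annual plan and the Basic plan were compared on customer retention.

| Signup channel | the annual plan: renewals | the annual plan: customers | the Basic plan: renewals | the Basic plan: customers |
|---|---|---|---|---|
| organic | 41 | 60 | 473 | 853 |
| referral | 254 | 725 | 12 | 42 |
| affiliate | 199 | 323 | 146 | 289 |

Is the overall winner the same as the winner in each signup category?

Organic: the annual plan 41/60 = 68.3%, the Basic plan 473/853 = 55.5% → the annual plan
Referral: the annual plan 254/725 = 35.0%, the Basic plan 12/42 = 28.6% → the annual plan
Affiliate: the annual plan 199/323 = 61.6%, the Basic plan 146/289 = 50.5% → the annual plan
Overall: the annual plan 494/1108 = 44.6%, the Basic plan 631/1184 = 53.3% → the Basic plan
The annual plan wins each signup group but the Basic plan wins overall — the comparison reverses. The annual plan's customers skew toward referral, which has a lower base rate.

No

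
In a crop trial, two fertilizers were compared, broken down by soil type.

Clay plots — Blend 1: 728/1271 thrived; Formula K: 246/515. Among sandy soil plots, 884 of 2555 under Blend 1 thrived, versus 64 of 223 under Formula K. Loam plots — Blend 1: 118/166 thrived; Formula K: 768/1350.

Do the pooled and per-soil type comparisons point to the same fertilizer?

No

Clay: Blend 1 728/1271 = 57.3%, Formula K 246/515 = 47.8% → Blend 1
Sandy soil: Blend 1 884/2555 = 34.6%, Formula K 64/223 = 28.7% → Blend 1
Loam: Blend 1 118/166 = 71.1%, Formula K 768/1350 = 56.9% → Blend 1
Overall: Blend 1 1730/3992 = 43.3%, Formula K 1078/2088 = 51.6% → Formula K
Blend 1 wins each soil group but Formula K wins overall — the comparison reverses. Blend 1's plots skew toward sandy soil, which has a lower base rate.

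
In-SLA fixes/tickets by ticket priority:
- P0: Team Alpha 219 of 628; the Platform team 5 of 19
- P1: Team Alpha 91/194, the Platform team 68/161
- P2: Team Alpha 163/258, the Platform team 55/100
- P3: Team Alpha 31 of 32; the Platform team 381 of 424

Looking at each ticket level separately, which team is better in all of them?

P0: Team Alpha 219/628 = 34.9%, the Platform team 5/19 = 26.3% → Team Alpha
P1: Team Alpha 91/194 = 46.9%, the Platform team 68/161 = 42.2% → Team Alpha
P2: Team Alpha 163/258 = 63.2%, the Platform team 55/100 = 55.0% → Team Alpha
P3: Team Alpha 31/32 = 96.9%, the Platform team 381/424 = 89.9% → Team Alpha
Team Alpha has the higher rate in all 4 groups.

Team Alpha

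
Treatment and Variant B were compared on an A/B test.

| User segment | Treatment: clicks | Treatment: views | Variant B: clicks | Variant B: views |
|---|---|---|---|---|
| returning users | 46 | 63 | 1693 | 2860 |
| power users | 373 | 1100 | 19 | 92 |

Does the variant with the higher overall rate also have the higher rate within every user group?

Returning users: Treatment 46/63 = 73.0%, Variant B 1693/2860 = 59.2% → Treatment
Power users: Treatment 373/1100 = 33.9%, Variant B 19/92 = 20.7% → Treatment
Overall: Treatment 419/1163 = 36.0%, Variant B 1712/2952 = 58.0% → Variant B
Treatment wins each user group but Variant B wins overall — the comparison reverses. Treatment's views skew toward power users, which has a lower base rate.

No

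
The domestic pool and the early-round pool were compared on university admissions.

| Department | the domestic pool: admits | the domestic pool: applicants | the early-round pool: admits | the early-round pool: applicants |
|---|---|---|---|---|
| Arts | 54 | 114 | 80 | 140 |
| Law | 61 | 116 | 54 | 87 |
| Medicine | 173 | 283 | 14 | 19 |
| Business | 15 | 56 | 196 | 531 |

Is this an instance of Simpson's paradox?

Yes

Arts: the domestic pool 54/114 = 47.4%, the early-round pool 80/140 = 57.1% → the early-round pool
Law: the domestic pool 61/116 = 52.6%, the early-round pool 54/87 = 62.1% → the early-round pool
Medicine: the domestic pool 173/283 = 61.1%, the early-round pool 14/19 = 73.7% → the early-round pool
Business: the domestic pool 15/56 = 26.8%, the early-round pool 196/531 = 36.9% → the early-round pool
Overall: the domestic pool 303/569 = 53.3%, the early-round pool 344/777 = 44.3% → the domestic pool
The early-round pool wins each department group but the domestic pool wins overall — the comparison reverses. The early-round pool's applicants skew toward Business, which has a lower base rate.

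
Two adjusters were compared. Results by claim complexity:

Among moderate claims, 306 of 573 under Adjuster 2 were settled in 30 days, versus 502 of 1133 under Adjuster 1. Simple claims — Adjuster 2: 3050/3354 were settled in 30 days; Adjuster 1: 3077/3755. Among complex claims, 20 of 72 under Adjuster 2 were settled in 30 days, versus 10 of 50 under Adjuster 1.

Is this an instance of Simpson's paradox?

Moderate: Adjuster 2 306/573 = 53.4%, Adjuster 1 502/1133 = 44.3% → Adjuster 2
Simple: Adjuster 2 3050/3354 = 90.9%, Adjuster 1 3077/3755 = 81.9% → Adjuster 2
Complex: Adjuster 2 20/72 = 27.8%, Adjuster 1 10/50 = 20.0% → Adjuster 2
Overall: Adjuster 2 3376/3999 = 84.4%, Adjuster 1 3589/4938 = 72.7% → Adjuster 2
Adjuster 2 wins overall and in every claim group — no reversal.

No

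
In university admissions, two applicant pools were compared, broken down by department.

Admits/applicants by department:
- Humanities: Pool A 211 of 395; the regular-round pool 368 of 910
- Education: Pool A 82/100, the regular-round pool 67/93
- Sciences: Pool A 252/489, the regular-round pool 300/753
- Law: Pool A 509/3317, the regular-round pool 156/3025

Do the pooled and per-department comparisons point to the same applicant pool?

Humanities: Pool A 211/395 = 53.4%, the regular-round pool 368/910 = 40.4% → Pool A
Education: Pool A 82/100 = 82.0%, the regular-round pool 67/93 = 72.0% → Pool A
Sciences: Pool A 252/489 = 51.5%, the regular-round pool 300/753 = 39.8% → Pool A
Law: Pool A 509/3317 = 15.3%, the regular-round pool 156/3025 = 5.2% → Pool A
Overall: Pool A 1054/4301 = 24.5%, the regular-round pool 891/4781 = 18.6% → Pool A
Pool A wins overall and in every department group — no reversal.

Yes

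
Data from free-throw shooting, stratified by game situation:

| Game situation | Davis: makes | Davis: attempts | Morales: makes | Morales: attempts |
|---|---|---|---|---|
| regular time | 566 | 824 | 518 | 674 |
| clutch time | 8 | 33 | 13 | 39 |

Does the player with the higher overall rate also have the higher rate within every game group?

Yes

Regular time: Davis 566/824 = 68.7%, Morales 518/674 = 76.9% → Morales
Clutch time: Davis 8/33 = 24.2%, Morales 13/39 = 33.3% → Morales
Overall: Davis 574/857 = 67.0%, Morales 531/713 = 74.5% → Morales
Morales wins overall and in every game group — no reversal.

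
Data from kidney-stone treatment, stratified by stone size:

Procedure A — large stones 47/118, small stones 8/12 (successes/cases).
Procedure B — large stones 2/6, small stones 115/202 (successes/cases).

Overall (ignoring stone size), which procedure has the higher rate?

Large stones: Procedure A 47/118 = 39.8%, Procedure B 2/6 = 33.3% → Procedure A
Small stones: Procedure A 8/12 = 66.7%, Procedure B 115/202 = 56.9% → Procedure A
Overall: Procedure A 55/130 = 42.3%, Procedure B 117/208 = 56.2% → Procedure B
(Procedure A wins every stone group but Procedure B wins overall — Procedure A's cases skew toward the low-rate large stones group.)

Procedure B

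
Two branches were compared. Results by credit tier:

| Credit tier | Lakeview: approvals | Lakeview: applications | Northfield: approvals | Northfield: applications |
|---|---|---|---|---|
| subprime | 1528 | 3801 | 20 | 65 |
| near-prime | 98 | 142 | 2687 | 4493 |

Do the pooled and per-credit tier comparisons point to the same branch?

No

Subprime: Lakeview 1528/3801 = 40.2%, Northfield 20/65 = 30.8% → Lakeview
Near-prime: Lakeview 98/142 = 69.0%, Northfield 2687/4493 = 59.8% → Lakeview
Overall: Lakeview 1626/3943 = 41.2%, Northfield 2707/4558 = 59.4% → Northfield
Lakeview wins each credit group but Northfield wins overall — the comparison reverses. Lakeview's applications skew toward subprime, which has a lower base rate.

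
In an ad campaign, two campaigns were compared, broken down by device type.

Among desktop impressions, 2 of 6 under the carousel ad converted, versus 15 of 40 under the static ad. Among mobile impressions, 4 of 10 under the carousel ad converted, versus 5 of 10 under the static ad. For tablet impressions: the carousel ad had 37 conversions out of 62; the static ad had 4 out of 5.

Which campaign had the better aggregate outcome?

Desktop: the carousel ad 2/6 = 33.3%, the static ad 15/40 = 37.5% → the static ad
Mobile: the carousel ad 4/10 = 40.0%, the static ad 5/10 = 50.0% → the static ad
Tablet: the carousel ad 37/62 = 59.7%, the static ad 4/5 = 80.0% → the static ad
Overall: the carousel ad 43/78 = 55.1%, the static ad 24/55 = 43.6% → the carousel ad
(The static ad wins every device group but the carousel ad wins overall — the static ad's impressions skew toward the low-rate desktop group.)

the carousel ad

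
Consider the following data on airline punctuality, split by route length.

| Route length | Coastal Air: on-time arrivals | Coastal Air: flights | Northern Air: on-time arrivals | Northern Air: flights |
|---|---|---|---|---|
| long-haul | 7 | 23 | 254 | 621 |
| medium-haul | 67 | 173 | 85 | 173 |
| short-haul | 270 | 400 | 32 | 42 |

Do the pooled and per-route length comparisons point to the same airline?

Long-haul: Coastal Air 7/23 = 30.4%, Northern Air 254/621 = 40.9% → Northern Air
Medium-haul: Coastal Air 67/173 = 38.7%, Northern Air 85/173 = 49.1% → Northern Air
Short-haul: Coastal Air 270/400 = 67.5%, Northern Air 32/42 = 76.2% → Northern Air
Overall: Coastal Air 344/596 = 57.7%, Northern Air 371/836 = 44.4% → Coastal Air
Northern Air wins each route group but Coastal Air wins overall — the comparison reverses. Northern Air's flights skew toward long-haul, which has a lower base rate.

No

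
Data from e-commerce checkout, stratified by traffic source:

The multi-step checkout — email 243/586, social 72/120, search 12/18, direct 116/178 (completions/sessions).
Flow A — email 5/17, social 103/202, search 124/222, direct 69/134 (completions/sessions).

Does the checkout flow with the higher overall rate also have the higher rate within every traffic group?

No

Email: the multi-step checkout 243/586 = 41.5%, Flow A 5/17 = 29.4% → the multi-step checkout
Social: the multi-step checkout 72/120 = 60.0%, Flow A 103/202 = 51.0% → the multi-step checkout
Search: the multi-step checkout 12/18 = 66.7%, Flow A 124/222 = 55.9% → the multi-step checkout
Direct: the multi-step checkout 116/178 = 65.2%, Flow A 69/134 = 51.5% → the multi-step checkout
Overall: the multi-step checkout 443/902 = 49.1%, Flow A 301/575 = 52.3% → Flow A
The multi-step checkout wins each traffic group but Flow A wins overall — the comparison reverses. The multi-step checkout's sessions skew toward email, which has a lower base rate.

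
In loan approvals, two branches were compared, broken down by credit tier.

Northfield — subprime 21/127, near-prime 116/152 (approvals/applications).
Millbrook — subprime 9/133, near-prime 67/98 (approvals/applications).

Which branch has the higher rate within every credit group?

Northfield

Subprime: Northfield 21/127 = 16.5%, Millbrook 9/133 = 6.8% → Northfield
Near-prime: Northfield 116/152 = 76.3%, Millbrook 67/98 = 68.4% → Northfield
Northfield has the higher rate in both groups.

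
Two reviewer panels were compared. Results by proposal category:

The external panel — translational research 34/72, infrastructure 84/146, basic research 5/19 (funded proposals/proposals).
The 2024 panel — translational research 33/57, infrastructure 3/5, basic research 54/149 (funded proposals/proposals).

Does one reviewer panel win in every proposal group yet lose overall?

Yes

Translational research: the external panel 34/72 = 47.2%, the 2024 panel 33/57 = 57.9% → the 2024 panel
Infrastructure: the external panel 84/146 = 57.5%, the 2024 panel 3/5 = 60.0% → the 2024 panel
Basic research: the external panel 5/19 = 26.3%, the 2024 panel 54/149 = 36.2% → the 2024 panel
Overall: the external panel 123/237 = 51.9%, the 2024 panel 90/211 = 42.7% → the external panel
The 2024 panel wins each proposal group but the external panel wins overall — the comparison reverses. The 2024 panel's proposals skew toward basic research, which has a lower base rate.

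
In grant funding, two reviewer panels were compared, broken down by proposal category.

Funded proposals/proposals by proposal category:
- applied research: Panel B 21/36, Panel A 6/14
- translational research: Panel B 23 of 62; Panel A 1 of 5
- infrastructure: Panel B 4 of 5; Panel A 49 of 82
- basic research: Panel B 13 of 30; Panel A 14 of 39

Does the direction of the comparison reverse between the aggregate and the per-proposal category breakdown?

Applied research: Panel B 21/36 = 58.3%, Panel A 6/14 = 42.9% → Panel B
Translational research: Panel B 23/62 = 37.1%, Panel A 1/5 = 20.0% → Panel B
Infrastructure: Panel B 4/5 = 80.0%, Panel A 49/82 = 59.8% → Panel B
Basic research: Panel B 13/30 = 43.3%, Panel A 14/39 = 35.9% → Panel B
Overall: Panel B 61/133 = 45.9%, Panel A 70/140 = 50.0% → Panel A
Panel B wins each proposal group but Panel A wins overall — the comparison reverses. Panel B's proposals skew toward translational research, which has a lower base rate.

Yes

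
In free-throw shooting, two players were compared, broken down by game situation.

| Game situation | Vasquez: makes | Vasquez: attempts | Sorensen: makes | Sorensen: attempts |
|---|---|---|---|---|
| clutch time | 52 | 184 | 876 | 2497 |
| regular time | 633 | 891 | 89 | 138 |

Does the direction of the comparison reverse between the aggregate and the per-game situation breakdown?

No

Clutch time: Vasquez 52/184 = 28.3%, Sorensen 876/2497 = 35.1% → Sorensen
Regular time: Vasquez 633/891 = 71.0%, Sorensen 89/138 = 64.5% → Vasquez
Overall: Vasquez 685/1075 = 63.7%, Sorensen 965/2635 = 36.6% → Vasquez
Neither sweeps: Vasquez wins 1 of 2 groups, Sorensen wins 1. Vasquez wins overall but not every group — no Simpson reversal.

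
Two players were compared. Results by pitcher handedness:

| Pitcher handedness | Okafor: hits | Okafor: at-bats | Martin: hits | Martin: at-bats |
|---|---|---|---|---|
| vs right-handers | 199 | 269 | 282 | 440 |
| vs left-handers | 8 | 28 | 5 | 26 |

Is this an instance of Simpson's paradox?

No

Vs right-handers: Okafor 199/269 = 74.0%, Martin 282/440 = 64.1% → Okafor
Vs left-handers: Okafor 8/28 = 28.6%, Martin 5/26 = 19.2% → Okafor
Overall: Okafor 207/297 = 69.7%, Martin 287/466 = 61.6% → Okafor
Okafor wins overall and in every pitcher group — no reversal.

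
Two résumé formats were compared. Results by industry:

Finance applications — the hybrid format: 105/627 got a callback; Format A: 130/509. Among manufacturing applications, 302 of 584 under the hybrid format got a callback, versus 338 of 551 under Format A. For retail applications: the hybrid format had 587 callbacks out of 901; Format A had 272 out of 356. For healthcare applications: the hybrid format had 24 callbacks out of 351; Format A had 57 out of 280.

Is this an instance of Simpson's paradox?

Finance: the hybrid format 105/627 = 16.7%, Format A 130/509 = 25.5% → Format A
Manufacturing: the hybrid format 302/584 = 51.7%, Format A 338/551 = 61.3% → Format A
Retail: the hybrid format 587/901 = 65.1%, Format A 272/356 = 76.4% → Format A
Healthcare: the hybrid format 24/351 = 6.8%, Format A 57/280 = 20.4% → Format A
Overall: the hybrid format 1018/2463 = 41.3%, Format A 797/1696 = 47.0% → Format A
Format A wins overall and in every industry group — no reversal.

No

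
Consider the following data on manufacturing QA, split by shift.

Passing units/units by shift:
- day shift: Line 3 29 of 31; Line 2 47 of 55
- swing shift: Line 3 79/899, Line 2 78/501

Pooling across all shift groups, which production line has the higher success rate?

Line 2

Day shift: Line 3 29/31 = 93.5%, Line 2 47/55 = 85.5% → Line 3
Swing shift: Line 3 79/899 = 8.8%, Line 2 78/501 = 15.6% → Line 2
Overall: Line 3 108/930 = 11.6%, Line 2 125/556 = 22.5% → Line 2
(Neither sweeps every shift group, but Line 2 has the higher pooled rate.)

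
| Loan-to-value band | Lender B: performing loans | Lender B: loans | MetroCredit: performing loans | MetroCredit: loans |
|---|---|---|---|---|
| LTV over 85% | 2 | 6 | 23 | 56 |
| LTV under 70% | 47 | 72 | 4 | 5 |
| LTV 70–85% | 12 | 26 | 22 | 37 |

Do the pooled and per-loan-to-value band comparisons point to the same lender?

No

LTV over 85%: Lender B 2/6 = 33.3%, MetroCredit 23/56 = 41.1% → MetroCredit
LTV under 70%: Lender B 47/72 = 65.3%, MetroCredit 4/5 = 80.0% → MetroCredit
LTV 70–85%: Lender B 12/26 = 46.2%, MetroCredit 22/37 = 59.5% → MetroCredit
Overall: Lender B 61/104 = 58.7%, MetroCredit 49/98 = 50.0% → Lender B
MetroCredit wins each loan-to-value group but Lender B wins overall — the comparison reverses. MetroCredit's loans skew toward LTV over 85%, which has a lower base rate.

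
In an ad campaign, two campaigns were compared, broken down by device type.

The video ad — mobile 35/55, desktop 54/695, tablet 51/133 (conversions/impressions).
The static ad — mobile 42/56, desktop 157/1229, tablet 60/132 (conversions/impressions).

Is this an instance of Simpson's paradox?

No

Mobile: the video ad 35/55 = 63.6%, the static ad 42/56 = 75.0% → the static ad
Desktop: the video ad 54/695 = 7.8%, the static ad 157/1229 = 12.8% → the static ad
Tablet: the video ad 51/133 = 38.3%, the static ad 60/132 = 45.5% → the static ad
Overall: the video ad 140/883 = 15.9%, the static ad 259/1417 = 18.3% → the static ad
The static ad wins overall and in every device group — no reversal.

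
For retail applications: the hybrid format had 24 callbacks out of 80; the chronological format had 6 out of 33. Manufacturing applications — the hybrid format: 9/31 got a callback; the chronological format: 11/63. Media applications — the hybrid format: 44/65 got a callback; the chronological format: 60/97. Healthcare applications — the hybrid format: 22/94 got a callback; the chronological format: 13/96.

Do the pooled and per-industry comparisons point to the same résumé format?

Retail: the hybrid format 24/80 = 30.0%, the chronological format 6/33 = 18.2% → the hybrid format
Manufacturing: the hybrid format 9/31 = 29.0%, the chronological format 11/63 = 17.5% → the hybrid format
Media: the hybrid format 44/65 = 67.7%, the chronological format 60/97 = 61.9% → the hybrid format
Healthcare: the hybrid format 22/94 = 23.4%, the chronological format 13/96 = 13.5% → the hybrid format
Overall: the hybrid format 99/270 = 36.7%, the chronological format 90/289 = 31.1% → the hybrid format
The hybrid format wins overall and in every industry group — no reversal.

Yes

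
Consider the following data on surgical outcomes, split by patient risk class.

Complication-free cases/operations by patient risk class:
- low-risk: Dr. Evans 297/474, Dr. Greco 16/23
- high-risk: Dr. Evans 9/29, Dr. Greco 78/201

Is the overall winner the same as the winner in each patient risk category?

No

Low-risk: Dr. Evans 297/474 = 62.7%, Dr. Greco 16/23 = 69.6% → Dr. Greco
High-risk: Dr. Evans 9/29 = 31.0%, Dr. Greco 78/201 = 38.8% → Dr. Greco
Overall: Dr. Evans 306/503 = 60.8%, Dr. Greco 94/224 = 42.0% → Dr. Evans
Dr. Greco wins each patient risk group but Dr. Evans wins overall — the comparison reverses. Dr. Greco's operations skew toward high-risk, which has a lower base rate.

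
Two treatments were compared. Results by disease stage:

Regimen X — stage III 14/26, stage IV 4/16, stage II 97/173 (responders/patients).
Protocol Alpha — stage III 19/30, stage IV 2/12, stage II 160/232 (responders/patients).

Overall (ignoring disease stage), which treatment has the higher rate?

Protocol Alpha

Stage III: Regimen X 14/26 = 53.8%, Protocol Alpha 19/30 = 63.3% → Protocol Alpha
Stage IV: Regimen X 4/16 = 25.0%, Protocol Alpha 2/12 = 16.7% → Regimen X
Stage II: Regimen X 97/173 = 56.1%, Protocol Alpha 160/232 = 69.0% → Protocol Alpha
Overall: Regimen X 115/215 = 53.5%, Protocol Alpha 181/274 = 66.1% → Protocol Alpha
(Neither sweeps every disease group, but Protocol Alpha has the higher pooled rate.)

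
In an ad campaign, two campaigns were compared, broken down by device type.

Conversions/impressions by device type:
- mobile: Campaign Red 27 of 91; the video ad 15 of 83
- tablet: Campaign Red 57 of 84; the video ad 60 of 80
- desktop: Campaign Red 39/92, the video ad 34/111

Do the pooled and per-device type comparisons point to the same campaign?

No

Mobile: Campaign Red 27/91 = 29.7%, the video ad 15/83 = 18.1% → Campaign Red
Tablet: Campaign Red 57/84 = 67.9%, the video ad 60/80 = 75.0% → the video ad
Desktop: Campaign Red 39/92 = 42.4%, the video ad 34/111 = 30.6% → Campaign Red
Overall: Campaign Red 123/267 = 46.1%, the video ad 109/274 = 39.8% → Campaign Red
Neither sweeps: Campaign Red wins 2 of 3 groups, the video ad wins 1. Campaign Red wins overall but not every group — no Simpson reversal.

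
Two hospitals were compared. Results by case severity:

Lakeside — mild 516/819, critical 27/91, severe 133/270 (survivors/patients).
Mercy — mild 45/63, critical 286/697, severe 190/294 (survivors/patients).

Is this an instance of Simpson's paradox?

Mild: Lakeside 516/819 = 63.0%, Mercy 45/63 = 71.4% → Mercy
Critical: Lakeside 27/91 = 29.7%, Mercy 286/697 = 41.0% → Mercy
Severe: Lakeside 133/270 = 49.3%, Mercy 190/294 = 64.6% → Mercy
Overall: Lakeside 676/1180 = 57.3%, Mercy 521/1054 = 49.4% → Lakeside
Mercy wins each case group but Lakeside wins overall — the comparison reverses. Mercy's patients skew toward critical, which has a lower base rate.

Yes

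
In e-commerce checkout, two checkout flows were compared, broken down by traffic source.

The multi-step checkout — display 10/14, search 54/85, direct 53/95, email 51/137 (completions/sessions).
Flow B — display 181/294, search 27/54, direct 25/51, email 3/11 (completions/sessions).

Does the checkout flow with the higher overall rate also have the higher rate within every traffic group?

Display: the multi-step checkout 10/14 = 71.4%, Flow B 181/294 = 61.6% → the multi-step checkout
Search: the multi-step checkout 54/85 = 63.5%, Flow B 27/54 = 50.0% → the multi-step checkout
Direct: the multi-step checkout 53/95 = 55.8%, Flow B 25/51 = 49.0% → the multi-step checkout
Email: the multi-step checkout 51/137 = 37.2%, Flow B 3/11 = 27.3% → the multi-step checkout
Overall: the multi-step checkout 168/331 = 50.8%, Flow B 236/410 = 57.6% → Flow B
The multi-step checkout wins each traffic group but Flow B wins overall — the comparison reverses. The multi-step checkout's sessions skew toward email, which has a lower base rate.

No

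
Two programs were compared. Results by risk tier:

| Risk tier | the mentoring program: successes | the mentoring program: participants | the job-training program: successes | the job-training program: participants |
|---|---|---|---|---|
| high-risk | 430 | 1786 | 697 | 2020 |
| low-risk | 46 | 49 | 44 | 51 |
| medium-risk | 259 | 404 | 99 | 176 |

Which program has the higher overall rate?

the job-training program

High-risk: the mentoring program 430/1786 = 24.1%, the job-training program 697/2020 = 34.5% → the job-training program
Low-risk: the mentoring program 46/49 = 93.9%, the job-training program 44/51 = 86.3% → the mentoring program
Medium-risk: the mentoring program 259/404 = 64.1%, the job-training program 99/176 = 56.2% → the mentoring program
Overall: the mentoring program 735/2239 = 32.8%, the job-training program 840/2247 = 37.4% → the job-training program
(Neither sweeps every risk group, but the job-training program has the higher pooled rate.)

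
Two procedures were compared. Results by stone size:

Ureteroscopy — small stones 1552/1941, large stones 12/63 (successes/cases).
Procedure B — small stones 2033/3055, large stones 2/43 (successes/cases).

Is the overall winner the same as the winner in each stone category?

Yes

Small stones: ureteroscopy 1552/1941 = 80.0%, Procedure B 2033/3055 = 66.5% → ureteroscopy
Large stones: ureteroscopy 12/63 = 19.0%, Procedure B 2/43 = 4.7% → ureteroscopy
Overall: ureteroscopy 1564/2004 = 78.0%, Procedure B 2035/3098 = 65.7% → ureteroscopy
Ureteroscopy wins overall and in every stone group — no reversal.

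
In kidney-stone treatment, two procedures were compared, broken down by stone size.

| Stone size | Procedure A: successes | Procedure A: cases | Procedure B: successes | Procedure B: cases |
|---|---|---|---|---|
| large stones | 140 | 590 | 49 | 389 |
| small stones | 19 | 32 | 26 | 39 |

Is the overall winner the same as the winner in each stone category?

Large stones: Procedure A 140/590 = 23.7%, Procedure B 49/389 = 12.6% → Procedure A
Small stones: Procedure A 19/32 = 59.4%, Procedure B 26/39 = 66.7% → Procedure B
Overall: Procedure A 159/622 = 25.6%, Procedure B 75/428 = 17.5% → Procedure A
Neither sweeps: Procedure A wins 1 of 2 groups, Procedure B wins 1. Procedure A wins overall but not every group — no Simpson reversal.

No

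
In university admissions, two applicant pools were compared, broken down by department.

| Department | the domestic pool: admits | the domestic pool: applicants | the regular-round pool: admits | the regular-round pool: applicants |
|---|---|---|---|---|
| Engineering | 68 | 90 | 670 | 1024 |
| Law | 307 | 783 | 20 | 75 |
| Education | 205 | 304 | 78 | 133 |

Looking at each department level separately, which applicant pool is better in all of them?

Engineering: the domestic pool 68/90 = 75.6%, the regular-round pool 670/1024 = 65.4% → the domestic pool
Law: the domestic pool 307/783 = 39.2%, the regular-round pool 20/75 = 26.7% → the domestic pool
Education: the domestic pool 205/304 = 67.4%, the regular-round pool 78/133 = 58.6% → the domestic pool
The domestic pool has the higher rate in all 3 groups.

the domestic pool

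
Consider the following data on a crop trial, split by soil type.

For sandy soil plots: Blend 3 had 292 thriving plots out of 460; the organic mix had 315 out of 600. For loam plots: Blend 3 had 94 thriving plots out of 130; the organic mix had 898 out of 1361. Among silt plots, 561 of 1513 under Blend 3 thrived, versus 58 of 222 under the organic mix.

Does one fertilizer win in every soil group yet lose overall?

Yes

Sandy soil: Blend 3 292/460 = 63.5%, the organic mix 315/600 = 52.5% → Blend 3
Loam: Blend 3 94/130 = 72.3%, the organic mix 898/1361 = 66.0% → Blend 3
Silt: Blend 3 561/1513 = 37.1%, the organic mix 58/222 = 26.1% → Blend 3
Overall: Blend 3 947/2103 = 45.0%, the organic mix 1271/2183 = 58.2% → the organic mix
Blend 3 wins each soil group but the organic mix wins overall — the comparison reverses. Blend 3's plots skew toward silt, which has a lower base rate.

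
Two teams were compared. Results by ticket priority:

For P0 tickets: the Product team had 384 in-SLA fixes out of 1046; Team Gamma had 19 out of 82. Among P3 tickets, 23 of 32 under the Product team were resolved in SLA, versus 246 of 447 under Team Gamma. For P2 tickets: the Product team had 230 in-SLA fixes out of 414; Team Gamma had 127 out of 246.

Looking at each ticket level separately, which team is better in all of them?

the Product team

P0: the Product team 384/1046 = 36.7%, Team Gamma 19/82 = 23.2% → the Product team
P3: the Product team 23/32 = 71.9%, Team Gamma 246/447 = 55.0% → the Product team
P2: the Product team 230/414 = 55.6%, Team Gamma 127/246 = 51.6% → the Product team
The Product team has the higher rate in all 3 groups.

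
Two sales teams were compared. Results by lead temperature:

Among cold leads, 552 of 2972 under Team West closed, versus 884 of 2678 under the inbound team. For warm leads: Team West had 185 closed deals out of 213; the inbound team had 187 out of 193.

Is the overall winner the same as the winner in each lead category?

Cold: Team West 552/2972 = 18.6%, the inbound team 884/2678 = 33.0% → the inbound team
Warm: Team West 185/213 = 86.9%, the inbound team 187/193 = 96.9% → the inbound team
Overall: Team West 737/3185 = 23.1%, the inbound team 1071/2871 = 37.3% → the inbound team
The inbound team wins overall and in every lead group — no reversal.

Yes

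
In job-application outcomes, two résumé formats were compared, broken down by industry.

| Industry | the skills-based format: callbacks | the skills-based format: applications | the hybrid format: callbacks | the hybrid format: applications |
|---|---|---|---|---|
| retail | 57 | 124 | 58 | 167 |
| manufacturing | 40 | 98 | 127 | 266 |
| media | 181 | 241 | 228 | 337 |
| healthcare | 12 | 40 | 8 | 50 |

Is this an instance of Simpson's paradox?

No

Retail: the skills-based format 57/124 = 46.0%, the hybrid format 58/167 = 34.7% → the skills-based format
Manufacturing: the skills-based format 40/98 = 40.8%, the hybrid format 127/266 = 47.7% → the hybrid format
Media: the skills-based format 181/241 = 75.1%, the hybrid format 228/337 = 67.7% → the skills-based format
Healthcare: the skills-based format 12/40 = 30.0%, the hybrid format 8/50 = 16.0% → the skills-based format
Overall: the skills-based format 290/503 = 57.7%, the hybrid format 421/820 = 51.3% → the skills-based format
Neither sweeps: the skills-based format wins 3 of 4 groups, the hybrid format wins 1. The skills-based format wins overall but not every group — no Simpson reversal.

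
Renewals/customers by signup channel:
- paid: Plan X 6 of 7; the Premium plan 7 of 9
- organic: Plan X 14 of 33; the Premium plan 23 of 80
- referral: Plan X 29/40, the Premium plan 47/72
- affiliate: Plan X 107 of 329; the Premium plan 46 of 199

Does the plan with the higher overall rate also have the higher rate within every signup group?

Paid: Plan X 6/7 = 85.7%, the Premium plan 7/9 = 77.8% → Plan X
Organic: Plan X 14/33 = 42.4%, the Premium plan 23/80 = 28.8% → Plan X
Referral: Plan X 29/40 = 72.5%, the Premium plan 47/72 = 65.3% → Plan X
Affiliate: Plan X 107/329 = 32.5%, the Premium plan 46/199 = 23.1% → Plan X
Overall: Plan X 156/409 = 38.1%, the Premium plan 123/360 = 34.2% → Plan X
Plan X wins overall and in every signup group — no reversal.

Yes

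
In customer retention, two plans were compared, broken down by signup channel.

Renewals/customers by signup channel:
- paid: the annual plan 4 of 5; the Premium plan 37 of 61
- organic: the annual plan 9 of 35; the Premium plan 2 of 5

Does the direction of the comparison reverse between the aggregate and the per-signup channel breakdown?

No

Paid: the annual plan 4/5 = 80.0%, the Premium plan 37/61 = 60.7% → the annual plan
Organic: the annual plan 9/35 = 25.7%, the Premium plan 2/5 = 40.0% → the Premium plan
Overall: the annual plan 13/40 = 32.5%, the Premium plan 39/66 = 59.1% → the Premium plan
Neither sweeps: the annual plan wins 1 of 2 groups, the Premium plan wins 1. The Premium plan wins overall but not every group — no Simpson reversal.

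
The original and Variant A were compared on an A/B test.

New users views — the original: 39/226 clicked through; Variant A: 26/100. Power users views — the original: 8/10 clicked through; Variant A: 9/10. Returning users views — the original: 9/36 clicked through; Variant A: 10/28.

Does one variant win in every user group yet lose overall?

New users: the original 39/226 = 17.3%, Variant A 26/100 = 26.0% → Variant A
Power users: the original 8/10 = 80.0%, Variant A 9/10 = 90.0% → Variant A
Returning users: the original 9/36 = 25.0%, Variant A 10/28 = 35.7% → Variant A
Overall: the original 56/272 = 20.6%, Variant A 45/138 = 32.6% → Variant A
Variant A wins overall and in every user group — no reversal.

No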